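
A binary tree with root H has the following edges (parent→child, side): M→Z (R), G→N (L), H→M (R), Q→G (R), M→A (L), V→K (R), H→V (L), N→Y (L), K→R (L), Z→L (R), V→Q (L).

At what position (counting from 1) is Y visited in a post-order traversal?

1

Post-order visits the left subtree, then the right subtree, then the node.
At H: go left to V.
  At V: go left to Q.
    At Q: no left child.
    At Q: go right to G.
      At G: go left to N.
        At N: go left to Y.
          Y is a leaf — visit Y.
        At N: no right child.
        Visit N.
      At G: no right child.
      Visit G.
    Visit Q.
  At V: go right to K.
    At K: go left to R.
      R is a leaf — visit R.
    At K: no right child.
    Visit K.
  Visit V.
At H: go right to M.
  At M: go left to A.
    A is a leaf — visit A.
  At M: go right to Z.
    At Z: no left child.
    At Z: go right to L.
      L is a leaf — visit L.
    Visit Z.
  Visit M.
Visit H.
Full post-order sequence: Y, N, G, Q, R, K, V, A, L, Z, M, H.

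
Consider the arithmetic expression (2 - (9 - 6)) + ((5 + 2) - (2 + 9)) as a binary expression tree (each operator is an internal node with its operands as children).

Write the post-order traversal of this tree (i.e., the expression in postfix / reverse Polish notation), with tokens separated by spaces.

Post-order on an expression tree gives postfix notation: for each operator, emit left operand, right operand, then the operator.

2 9 6 - - 5 2 + 2 9 + - +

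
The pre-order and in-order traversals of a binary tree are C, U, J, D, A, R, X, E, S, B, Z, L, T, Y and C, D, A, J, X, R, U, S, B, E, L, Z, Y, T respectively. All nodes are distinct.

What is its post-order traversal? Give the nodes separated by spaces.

The first element of pre-order is the root; it splits in-order into left and right subtrees.
Root C: left subtree has 0 nodes { }, right has 13 {D, A, J, X, R, U, S, B, E, L, Z, Y, T}.
  Root U: left subtree has 5 nodes {D, A, J, X, R}, right has 7 {S, B, E, L, Z, Y, T}.
    Root J: left subtree has 2 nodes {D, A}, right has 2 {X, R}.
      Root D: left subtree has 0 nodes { }, right has 1 {A}.
      Root R: left subtree has 1 node {X}, right has 0 { }.
    Root E: left subtree has 2 nodes {S, B}, right has 4 {L, Z, Y, T}.
      Root S: left subtree has 0 nodes { }, right has 1 {B}.
      Root Z: left subtree has 1 node {L}, right has 2 {Y, T}.
        Root T: left subtree has 1 node {Y}, right has 0 { }.

A D X R J B S L Y T Z E U C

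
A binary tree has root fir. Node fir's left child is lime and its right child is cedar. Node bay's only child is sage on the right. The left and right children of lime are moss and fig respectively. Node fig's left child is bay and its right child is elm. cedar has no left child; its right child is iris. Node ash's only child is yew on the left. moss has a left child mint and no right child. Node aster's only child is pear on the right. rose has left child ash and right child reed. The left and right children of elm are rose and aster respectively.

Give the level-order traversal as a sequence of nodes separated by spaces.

Level-order visits nodes level by level from the root, left to right within each level.
Level 0: fir
Level 1: lime, cedar
Level 2: moss, fig, iris
Level 3: mint, bay, elm
Level 4: sage, rose, aster
Level 5: ash, reed, pear
Level 6: yew

fir lime cedar moss fig iris mint bay elm sage rose aster ash reed pear yew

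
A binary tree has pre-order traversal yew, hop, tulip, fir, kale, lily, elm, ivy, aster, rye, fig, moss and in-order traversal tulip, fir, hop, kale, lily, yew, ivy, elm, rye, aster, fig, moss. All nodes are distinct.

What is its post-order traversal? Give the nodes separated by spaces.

The first element of pre-order is the root; it splits in-order into left and right subtrees.
Root yew: left subtree has 5 nodes {tulip, fir, hop, kale, lily}, right has 6 {ivy, elm, rye, aster, fig, moss}.
  Root hop: left subtree has 2 nodes {tulip, fir}, right has 2 {kale, lily}.
    Root tulip: left subtree has 0 nodes { }, right has 1 {fir}.
    Root kale: left subtree has 0 nodes { }, right has 1 {lily}.
  Root elm: left subtree has 1 node {ivy}, right has 4 {rye, aster, fig, moss}.
    Root aster: left subtree has 1 node {rye}, right has 2 {fig, moss}.
      Root fig: left subtree has 0 nodes { }, right has 1 {moss}.

fir tulip lily kale hop ivy rye moss fig aster elm yew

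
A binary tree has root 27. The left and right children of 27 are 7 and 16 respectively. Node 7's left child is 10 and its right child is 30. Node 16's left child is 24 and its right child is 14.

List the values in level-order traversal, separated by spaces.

27 7 16 10 30 24 14

Level-order visits nodes level by level from the root, left to right within each level.
Level 0: 27
Level 1: 7, 16
Level 2: 10, 30, 24, 14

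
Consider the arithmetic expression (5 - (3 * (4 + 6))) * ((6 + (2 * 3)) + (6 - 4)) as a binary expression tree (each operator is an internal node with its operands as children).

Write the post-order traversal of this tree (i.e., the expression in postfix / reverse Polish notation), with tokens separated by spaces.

Post-order on an expression tree gives postfix notation: for each operator, emit left operand, right operand, then the operator.

5 3 4 6 + * - 6 2 3 * + 6 4 - + *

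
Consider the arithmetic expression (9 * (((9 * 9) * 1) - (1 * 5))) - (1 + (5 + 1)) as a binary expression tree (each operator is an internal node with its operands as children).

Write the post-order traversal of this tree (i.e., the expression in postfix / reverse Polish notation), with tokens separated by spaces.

9 9 9 * 1 * 1 5 * - * 1 5 1 + + -

Post-order on an expression tree gives postfix notation: for each operator, emit left operand, right operand, then the operator.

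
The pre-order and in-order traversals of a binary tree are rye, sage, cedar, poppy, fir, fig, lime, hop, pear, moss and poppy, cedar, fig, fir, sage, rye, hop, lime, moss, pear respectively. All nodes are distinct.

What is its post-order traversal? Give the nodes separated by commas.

poppy, fig, fir, cedar, sage, hop, moss, pear, lime, rye

The first element of pre-order is the root; it splits in-order into left and right subtrees.
Root rye: left subtree has 5 nodes {poppy, cedar, fig, fir, sage}, right has 4 {hop, lime, moss, pear}.
  Root sage: left subtree has 4 nodes {poppy, cedar, fig, fir}, right has 0 { }.
    Root cedar: left subtree has 1 node {poppy}, right has 2 {fig, fir}.
      Root fir: left subtree has 1 node {fig}, right has 0 { }.
  Root lime: left subtree has 1 node {hop}, right has 2 {moss, pear}.
    Root pear: left subtree has 1 node {moss}, right has 0 { }.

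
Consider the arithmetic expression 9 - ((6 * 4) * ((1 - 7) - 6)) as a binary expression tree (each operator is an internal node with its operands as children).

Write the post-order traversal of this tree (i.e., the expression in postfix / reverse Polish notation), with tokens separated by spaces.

9 6 4 * 1 7 - 6 - * -

Post-order on an expression tree gives postfix notation: for each operator, emit left operand, right operand, then the operator.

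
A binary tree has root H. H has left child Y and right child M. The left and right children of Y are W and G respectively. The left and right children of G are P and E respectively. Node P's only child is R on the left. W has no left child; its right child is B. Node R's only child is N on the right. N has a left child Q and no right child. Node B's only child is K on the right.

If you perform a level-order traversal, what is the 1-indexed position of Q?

Level-order visits nodes level by level from the root, left to right within each level.
Level 0: H
Level 1: Y, M
Level 2: W, G
Level 3: B, P, E
Level 4: K, R
Level 5: N
Level 6: Q
Full level-order sequence: H, Y, M, W, G, B, P, E, K, R, N, Q.

12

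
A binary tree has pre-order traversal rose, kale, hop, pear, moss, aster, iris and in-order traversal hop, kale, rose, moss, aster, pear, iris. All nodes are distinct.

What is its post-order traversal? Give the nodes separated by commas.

hop, kale, aster, moss, iris, pear, rose

The first element of pre-order is the root; it splits in-order into left and right subtrees.
Root rose: left subtree has 2 nodes {hop, kale}, right has 4 {moss, aster, pear, iris}.
  Root kale: left subtree has 1 node {hop}, right has 0 { }.
  Root pear: left subtree has 2 nodes {moss, aster}, right has 1 {iris}.
    Root moss: left subtree has 0 nodes { }, right has 1 {aster}.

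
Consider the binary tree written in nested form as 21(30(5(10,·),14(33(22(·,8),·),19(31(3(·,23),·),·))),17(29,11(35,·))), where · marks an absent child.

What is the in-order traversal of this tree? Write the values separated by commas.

10, 5, 30, 22, 8, 33, 14, 3, 23, 31, 19, 21, 29, 17, 35, 11

In-order visits the left subtree, then the node, then the right subtree.
At 21: go left to 30.
  At 30: go left to 5.
    At 5: go left to 10.
      10 is a leaf — visit 10.
    Visit 5.
    At 5: no right child.
  Visit 30.
  At 30: go right to 14.
    At 14: go left to 33.
      At 33: go left to 22.
        At 22: no left child.
        Visit 22.
        At 22: go right to 8.
          8 is a leaf — visit 8.
      Visit 33.
      At 33: no right child.
    Visit 14.
    At 14: go right to 19.
      At 19: go left to 31.
        At 31: go left to 3.
          At 3: no left child.
          Visit 3.
          At 3: go right to 23.
            23 is a leaf — visit 23.
        Visit 31.
        At 31: no right child.
      Visit 19.
      At 19: no right child.
Visit 21.
At 21: go right to 17.
  At 17: go left to 29.
    29 is a leaf — visit 29.
  Visit 17.
  At 17: go right to 11.
    At 11: go left to 35.
      35 is a leaf — visit 35.
    Visit 11.
    At 11: no right child.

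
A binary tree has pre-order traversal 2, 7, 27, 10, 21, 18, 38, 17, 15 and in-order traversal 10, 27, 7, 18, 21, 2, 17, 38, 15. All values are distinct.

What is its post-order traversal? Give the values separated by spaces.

The first element of pre-order is the root; it splits in-order into left and right subtrees.
Root 2: left subtree has 5 nodes {10, 27, 7, 18, 21}, right has 3 {17, 38, 15}.
  Root 7: left subtree has 2 nodes {10, 27}, right has 2 {18, 21}.
    Root 27: left subtree has 1 node {10}, right has 0 { }.
    Root 21: left subtree has 1 node {18}, right has 0 { }.
  Root 38: left subtree has 1 node {17}, right has 1 {15}.

10 27 18 21 7 17 15 38 2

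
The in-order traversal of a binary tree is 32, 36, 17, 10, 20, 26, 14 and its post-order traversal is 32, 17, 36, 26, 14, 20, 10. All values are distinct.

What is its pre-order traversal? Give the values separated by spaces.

The last element of post-order is the root; it splits in-order into left and right subtrees.
Root 10: left subtree has 3 nodes {32, 36, 17}, right has 3 {20, 26, 14}.
  Root 36: left subtree has 1 node {32}, right has 1 {17}.
  Root 20: left subtree has 0 nodes { }, right has 2 {26, 14}.
    Root 14: left subtree has 1 node {26}, right has 0 { }.

10 36 32 17 20 14 26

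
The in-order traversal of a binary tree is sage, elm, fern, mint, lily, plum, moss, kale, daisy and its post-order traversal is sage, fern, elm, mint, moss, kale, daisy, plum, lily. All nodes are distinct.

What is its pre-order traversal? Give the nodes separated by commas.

The last element of post-order is the root; it splits in-order into left and right subtrees.
Root lily: left subtree has 4 nodes {sage, elm, fern, mint}, right has 4 {plum, moss, kale, daisy}.
  Root mint: left subtree has 3 nodes {sage, elm, fern}, right has 0 { }.
    Root elm: left subtree has 1 node {sage}, right has 1 {fern}.
  Root plum: left subtree has 0 nodes { }, right has 3 {moss, kale, daisy}.
    Root daisy: left subtree has 2 nodes {moss, kale}, right has 0 { }.
      Root kale: left subtree has 1 node {moss}, right has 0 { }.

lily, mint, elm, sage, fern, plum, daisy, kale, moss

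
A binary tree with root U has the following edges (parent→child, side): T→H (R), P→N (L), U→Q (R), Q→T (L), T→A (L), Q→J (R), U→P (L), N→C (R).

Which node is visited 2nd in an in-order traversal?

In-order visits the left subtree, then the node, then the right subtree.
At U: go left to P.
  At P: go left to N.
    At N: no left child.
    Visit N.
    At N: go right to C.
      C is a leaf — visit C.
  Visit P.
  At P: no right child.
Visit U.
At U: go right to Q.
  At Q: go left to T.
    At T: go left to A.
      A is a leaf — visit A.
    Visit T.
    At T: go right to H.
      H is a leaf — visit H.
  Visit Q.
  At Q: go right to J.
    J is a leaf — visit J.
Full in-order sequence: N, C, P, U, A, T, H, Q, J.

C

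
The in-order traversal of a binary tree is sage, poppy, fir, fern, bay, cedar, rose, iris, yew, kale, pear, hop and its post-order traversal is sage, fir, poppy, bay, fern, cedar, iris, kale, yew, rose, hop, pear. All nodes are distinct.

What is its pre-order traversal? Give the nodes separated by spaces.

The last element of post-order is the root; it splits in-order into left and right subtrees.
Root pear: left subtree has 10 nodes {sage, poppy, fir, fern, bay, cedar, rose, iris, yew, kale}, right has 1 {hop}.
  Root rose: left subtree has 6 nodes {sage, poppy, fir, fern, bay, cedar}, right has 3 {iris, yew, kale}.
    Root cedar: left subtree has 5 nodes {sage, poppy, fir, fern, bay}, right has 0 { }.
      Root fern: left subtree has 3 nodes {sage, poppy, fir}, right has 1 {bay}.
        Root poppy: left subtree has 1 node {sage}, right has 1 {fir}.
    Root yew: left subtree has 1 node {iris}, right has 1 {kale}.

pear rose cedar fern poppy sage fir bay yew iris kale hop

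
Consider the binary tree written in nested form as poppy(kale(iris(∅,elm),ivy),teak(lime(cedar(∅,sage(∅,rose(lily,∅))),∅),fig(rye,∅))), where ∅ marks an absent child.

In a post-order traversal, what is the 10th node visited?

rye

Post-order visits the left subtree, then the right subtree, then the node.
At poppy: go left to kale.
  At kale: go left to iris.
    At iris: no left child.
    At iris: go right to elm.
      elm is a leaf — visit elm.
    Visit iris.
  At kale: go right to ivy.
    ivy is a leaf — visit ivy.
  Visit kale.
At poppy: go right to teak.
  At teak: go left to lime.
    At lime: go left to cedar.
      At cedar: no left child.
      At cedar: go right to sage.
        At sage: no left child.
        At sage: go right to rose.
          At rose: go left to lily.
            lily is a leaf — visit lily.
          At rose: no right child.
          Visit rose.
        Visit sage.
      Visit cedar.
    At lime: no right child.
    Visit lime.
  At teak: go right to fig.
    At fig: go left to rye.
      rye is a leaf — visit rye.
    At fig: no right child.
    Visit fig.
  Visit teak.
Visit poppy.
Full post-order sequence: elm, iris, ivy, kale, lily, rose, sage, cedar, lime, rye, fig, teak, poppy.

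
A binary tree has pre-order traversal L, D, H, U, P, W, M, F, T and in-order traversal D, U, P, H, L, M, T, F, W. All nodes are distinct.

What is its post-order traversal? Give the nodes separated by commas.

P, U, H, D, T, F, M, W, L

The first element of pre-order is the root; it splits in-order into left and right subtrees.
Root L: left subtree has 4 nodes {D, U, P, H}, right has 4 {M, T, F, W}.
  Root D: left subtree has 0 nodes { }, right has 3 {U, P, H}.
    Root H: left subtree has 2 nodes {U, P}, right has 0 { }.
      Root U: left subtree has 0 nodes { }, right has 1 {P}.
  Root W: left subtree has 3 nodes {M, T, F}, right has 0 { }.
    Root M: left subtree has 0 nodes { }, right has 2 {T, F}.
      Root F: left subtree has 1 node {T}, right has 0 { }.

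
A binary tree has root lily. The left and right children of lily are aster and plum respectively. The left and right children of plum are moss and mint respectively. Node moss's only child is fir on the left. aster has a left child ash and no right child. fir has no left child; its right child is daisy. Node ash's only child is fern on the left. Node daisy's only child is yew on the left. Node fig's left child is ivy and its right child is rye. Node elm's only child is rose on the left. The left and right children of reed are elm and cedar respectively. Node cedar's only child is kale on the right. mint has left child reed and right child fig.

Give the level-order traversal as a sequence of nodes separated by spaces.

Level-order visits nodes level by level from the root, left to right within each level.
Level 0: lily
Level 1: aster, plum
Level 2: ash, moss, mint
Level 3: fern, fir, reed, fig
Level 4: daisy, elm, cedar, ivy, rye
Level 5: yew, rose, kale

lily aster plum ash moss mint fern fir reed fig daisy elm cedar ivy rye yew rose kale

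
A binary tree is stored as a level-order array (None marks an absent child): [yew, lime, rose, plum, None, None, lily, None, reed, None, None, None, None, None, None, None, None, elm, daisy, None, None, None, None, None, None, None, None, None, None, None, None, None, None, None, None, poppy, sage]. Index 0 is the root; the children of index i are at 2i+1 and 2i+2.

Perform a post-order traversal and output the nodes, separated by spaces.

poppy sage elm daisy reed plum lime lily rose yew

Post-order visits the left subtree, then the right subtree, then the node.
At yew: go left to lime.
  At lime: go left to plum.
    At plum: no left child.
    At plum: go right to reed.
      At reed: go left to elm.
        At elm: go left to poppy.
          poppy is a leaf — visit poppy.
        At elm: go right to sage.
          sage is a leaf — visit sage.
        Visit elm.
      At reed: go right to daisy.
        daisy is a leaf — visit daisy.
      Visit reed.
    Visit plum.
  At lime: no right child.
  Visit lime.
At yew: go right to rose.
  At rose: no left child.
  At rose: go right to lily.
    lily is a leaf — visit lily.
  Visit rose.
Visit yew.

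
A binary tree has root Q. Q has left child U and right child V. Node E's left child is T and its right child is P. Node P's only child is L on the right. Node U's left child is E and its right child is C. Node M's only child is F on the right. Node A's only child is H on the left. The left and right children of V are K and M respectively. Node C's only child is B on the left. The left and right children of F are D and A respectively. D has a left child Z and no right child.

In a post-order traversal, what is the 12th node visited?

A

Post-order visits the left subtree, then the right subtree, then the node.
At Q: go left to U.
  At U: go left to E.
    At E: go left to T.
      T is a leaf — visit T.
    At E: go right to P.
      At P: no left child.
      At P: go right to L.
        L is a leaf — visit L.
      Visit P.
    Visit E.
  At U: go right to C.
    At C: go left to B.
      B is a leaf — visit B.
    At C: no right child.
    Visit C.
  Visit U.
At Q: go right to V.
  At V: go left to K.
    K is a leaf — visit K.
  At V: go right to M.
    At M: no left child.
    At M: go right to F.
      At F: go left to D.
        At D: go left to Z.
          Z is a leaf — visit Z.
        At D: no right child.
        Visit D.
      At F: go right to A.
        At A: go left to H.
          H is a leaf — visit H.
        At A: no right child.
        Visit A.
      Visit F.
    Visit M.
  Visit V.
Visit Q.
Full post-order sequence: T, L, P, E, B, C, U, K, Z, D, H, A, F, M, V, Q.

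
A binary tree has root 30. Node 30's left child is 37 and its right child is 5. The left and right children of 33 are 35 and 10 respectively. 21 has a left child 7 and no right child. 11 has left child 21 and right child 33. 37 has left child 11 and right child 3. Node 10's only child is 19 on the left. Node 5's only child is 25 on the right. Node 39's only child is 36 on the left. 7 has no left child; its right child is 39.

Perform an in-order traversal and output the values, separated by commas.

In-order visits the left subtree, then the node, then the right subtree.
At 30: go left to 37.
  At 37: go left to 11.
    At 11: go left to 21.
      At 21: go left to 7.
        At 7: no left child.
        Visit 7.
        At 7: go right to 39.
          At 39: go left to 36.
            36 is a leaf — visit 36.
          Visit 39.
          At 39: no right child.
      Visit 21.
      At 21: no right child.
    Visit 11.
    At 11: go right to 33.
      At 33: go left to 35.
        35 is a leaf — visit 35.
      Visit 33.
      At 33: go right to 10.
        At 10: go left to 19.
          19 is a leaf — visit 19.
        Visit 10.
        At 10: no right child.
  Visit 37.
  At 37: go right to 3.
    3 is a leaf — visit 3.
Visit 30.
At 30: go right to 5.
  At 5: no left child.
  Visit 5.
  At 5: go right to 25.
    25 is a leaf — visit 25.

7, 36, 39, 21, 11, 35, 33, 19, 10, 37, 3, 30, 5, 25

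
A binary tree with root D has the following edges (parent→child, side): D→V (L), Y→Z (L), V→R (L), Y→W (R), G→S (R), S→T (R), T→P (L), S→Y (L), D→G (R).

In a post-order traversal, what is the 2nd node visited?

Post-order visits the left subtree, then the right subtree, then the node.
At D: go left to V.
  At V: go left to R.
    R is a leaf — visit R.
  At V: no right child.
  Visit V.
At D: go right to G.
  At G: no left child.
  At G: go right to S.
    At S: go left to Y.
      At Y: go left to Z.
        Z is a leaf — visit Z.
      At Y: go right to W.
        W is a leaf — visit W.
      Visit Y.
    At S: go right to T.
      At T: go left to P.
        P is a leaf — visit P.
      At T: no right child.
      Visit T.
    Visit S.
  Visit G.
Visit D.
Full post-order sequence: R, V, Z, W, Y, P, T, S, G, D.

V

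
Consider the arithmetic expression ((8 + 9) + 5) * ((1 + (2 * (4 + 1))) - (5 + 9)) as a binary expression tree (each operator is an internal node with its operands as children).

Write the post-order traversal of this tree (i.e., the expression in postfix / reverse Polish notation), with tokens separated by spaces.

8 9 + 5 + 1 2 4 1 + * + 5 9 + - *

Post-order on an expression tree gives postfix notation: for each operator, emit left operand, right operand, then the operator.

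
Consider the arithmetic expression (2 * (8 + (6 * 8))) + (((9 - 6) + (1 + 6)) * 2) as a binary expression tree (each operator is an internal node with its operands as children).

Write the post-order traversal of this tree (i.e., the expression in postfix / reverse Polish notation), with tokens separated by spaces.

Post-order on an expression tree gives postfix notation: for each operator, emit left operand, right operand, then the operator.

2 8 6 8 * + * 9 6 - 1 6 + + 2 * +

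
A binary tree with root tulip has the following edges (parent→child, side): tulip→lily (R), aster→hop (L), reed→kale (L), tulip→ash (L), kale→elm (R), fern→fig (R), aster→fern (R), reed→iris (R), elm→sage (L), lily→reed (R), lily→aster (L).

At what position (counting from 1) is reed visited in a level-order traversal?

5

Level-order visits nodes level by level from the root, left to right within each level.
Level 0: tulip
Level 1: ash, lily
Level 2: aster, reed
Level 3: hop, fern, kale, iris
Level 4: fig, elm
Level 5: sage
Full level-order sequence: tulip, ash, lily, aster, reed, hop, fern, kale, iris, fig, elm, sage.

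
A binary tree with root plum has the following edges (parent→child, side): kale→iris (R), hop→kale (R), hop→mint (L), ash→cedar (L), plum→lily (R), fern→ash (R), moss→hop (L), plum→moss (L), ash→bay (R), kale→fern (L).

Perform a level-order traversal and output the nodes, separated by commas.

plum, moss, lily, hop, mint, kale, fern, iris, ash, cedar, bay

Level-order visits nodes level by level from the root, left to right within each level.
Level 0: plum
Level 1: moss, lily
Level 2: hop
Level 3: mint, kale
Level 4: fern, iris
Level 5: ash
Level 6: cedar, bay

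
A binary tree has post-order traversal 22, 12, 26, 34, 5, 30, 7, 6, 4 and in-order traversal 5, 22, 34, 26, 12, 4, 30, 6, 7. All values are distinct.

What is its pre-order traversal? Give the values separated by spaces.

4 5 34 22 26 12 6 30 7

The last element of post-order is the root; it splits in-order into left and right subtrees.
Root 4: left subtree has 5 nodes {5, 22, 34, 26, 12}, right has 3 {30, 6, 7}.
  Root 5: left subtree has 0 nodes { }, right has 4 {22, 34, 26, 12}.
    Root 34: left subtree has 1 node {22}, right has 2 {26, 12}.
      Root 26: left subtree has 0 nodes { }, right has 1 {12}.
  Root 6: left subtree has 1 node {30}, right has 1 {7}.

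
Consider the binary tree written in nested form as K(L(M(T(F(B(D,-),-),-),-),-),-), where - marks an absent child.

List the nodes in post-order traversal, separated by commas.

Post-order visits the left subtree, then the right subtree, then the node.
At K: go left to L.
  At L: go left to M.
    At M: go left to T.
      At T: go left to F.
        At F: go left to B.
          At B: go left to D.
            D is a leaf — visit D.
          At B: no right child.
          Visit B.
        At F: no right child.
        Visit F.
      At T: no right child.
      Visit T.
    At M: no right child.
    Visit M.
  At L: no right child.
  Visit L.
At K: no right child.
Visit K.

D, B, F, T, M, L, K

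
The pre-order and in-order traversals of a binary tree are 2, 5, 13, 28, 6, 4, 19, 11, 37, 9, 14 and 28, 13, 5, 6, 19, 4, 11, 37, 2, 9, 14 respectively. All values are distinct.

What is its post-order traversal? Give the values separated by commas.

The first element of pre-order is the root; it splits in-order into left and right subtrees.
Root 2: left subtree has 8 nodes {28, 13, 5, 6, 19, 4, 11, 37}, right has 2 {9, 14}.
  Root 5: left subtree has 2 nodes {28, 13}, right has 5 {6, 19, 4, 11, 37}.
    Root 13: left subtree has 1 node {28}, right has 0 { }.
    Root 6: left subtree has 0 nodes { }, right has 4 {19, 4, 11, 37}.
      Root 4: left subtree has 1 node {19}, right has 2 {11, 37}.
        Root 11: left subtree has 0 nodes { }, right has 1 {37}.
  Root 9: left subtree has 0 nodes { }, right has 1 {14}.

28, 13, 19, 37, 11, 4, 6, 5, 14, 9, 2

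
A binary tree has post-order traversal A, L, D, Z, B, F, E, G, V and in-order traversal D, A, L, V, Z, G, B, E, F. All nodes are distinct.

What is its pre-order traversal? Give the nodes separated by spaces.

The last element of post-order is the root; it splits in-order into left and right subtrees.
Root V: left subtree has 3 nodes {D, A, L}, right has 5 {Z, G, B, E, F}.
  Root D: left subtree has 0 nodes { }, right has 2 {A, L}.
    Root L: left subtree has 1 node {A}, right has 0 { }.
  Root G: left subtree has 1 node {Z}, right has 3 {B, E, F}.
    Root E: left subtree has 1 node {B}, right has 1 {F}.

V D L A G Z E B F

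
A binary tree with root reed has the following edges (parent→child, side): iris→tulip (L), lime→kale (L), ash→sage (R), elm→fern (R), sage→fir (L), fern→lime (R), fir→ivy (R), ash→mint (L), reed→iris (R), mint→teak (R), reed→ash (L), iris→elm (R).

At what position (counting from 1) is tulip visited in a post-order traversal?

7

Post-order visits the left subtree, then the right subtree, then the node.
At reed: go left to ash.
  At ash: go left to mint.
    At mint: no left child.
    At mint: go right to teak.
      teak is a leaf — visit teak.
    Visit mint.
  At ash: go right to sage.
    At sage: go left to fir.
      At fir: no left child.
      At fir: go right to ivy.
        ivy is a leaf — visit ivy.
      Visit fir.
    At sage: no right child.
    Visit sage.
  Visit ash.
At reed: go right to iris.
  At iris: go left to tulip.
    tulip is a leaf — visit tulip.
  At iris: go right to elm.
    At elm: no left child.
    At elm: go right to fern.
      At fern: no left child.
      At fern: go right to lime.
        At lime: go left to kale.
          kale is a leaf — visit kale.
        At lime: no right child.
        Visit lime.
      Visit fern.
    Visit elm.
  Visit iris.
Visit reed.
Full post-order sequence: teak, mint, ivy, fir, sage, ash, tulip, kale, lime, fern, elm, iris, reed.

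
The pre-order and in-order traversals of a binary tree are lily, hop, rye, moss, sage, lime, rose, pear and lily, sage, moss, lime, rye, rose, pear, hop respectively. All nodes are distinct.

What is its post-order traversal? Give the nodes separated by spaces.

The first element of pre-order is the root; it splits in-order into left and right subtrees.
Root lily: left subtree has 0 nodes { }, right has 7 {sage, moss, lime, rye, rose, pear, hop}.
  Root hop: left subtree has 6 nodes {sage, moss, lime, rye, rose, pear}, right has 0 { }.
    Root rye: left subtree has 3 nodes {sage, moss, lime}, right has 2 {rose, pear}.
      Root moss: left subtree has 1 node {sage}, right has 1 {lime}.
      Root rose: left subtree has 0 nodes { }, right has 1 {pear}.

sage lime moss pear rose rye hop lily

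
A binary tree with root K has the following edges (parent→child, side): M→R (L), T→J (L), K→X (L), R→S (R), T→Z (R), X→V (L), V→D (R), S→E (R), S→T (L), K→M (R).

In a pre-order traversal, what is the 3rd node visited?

V

Pre-order visits the node, then its left subtree, then its right subtree.
Visit K.
At K: go left to X.
  Visit X.
  At X: go left to V.
    Visit V.
    At V: no left child.
    At V: go right to D.
      D is a leaf — visit D.
  At X: no right child.
At K: go right to M.
  Visit M.
  At M: go left to R.
    Visit R.
    At R: no left child.
    At R: go right to S.
      Visit S.
      At S: go left to T.
        Visit T.
        At T: go left to J.
          J is a leaf — visit J.
        At T: go right to Z.
          Z is a leaf — visit Z.
      At S: go right to E.
        E is a leaf — visit E.
  At M: no right child.
Full pre-order sequence: K, X, V, D, M, R, S, T, J, Z, E.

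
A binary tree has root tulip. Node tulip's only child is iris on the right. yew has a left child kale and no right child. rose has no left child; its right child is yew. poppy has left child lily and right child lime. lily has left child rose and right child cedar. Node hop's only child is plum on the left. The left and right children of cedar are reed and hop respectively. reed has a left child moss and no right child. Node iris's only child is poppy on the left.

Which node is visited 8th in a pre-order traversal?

cedar

Pre-order visits the node, then its left subtree, then its right subtree.
Visit tulip.
At tulip: no left child.
At tulip: go right to iris.
  Visit iris.
  At iris: go left to poppy.
    Visit poppy.
    At poppy: go left to lily.
      Visit lily.
      At lily: go left to rose.
        Visit rose.
        At rose: no left child.
        At rose: go right to yew.
          Visit yew.
          At yew: go left to kale.
            kale is a leaf — visit kale.
          At yew: no right child.
      At lily: go right to cedar.
        Visit cedar.
        At cedar: go left to reed.
          Visit reed.
          At reed: go left to moss.
            moss is a leaf — visit moss.
          At reed: no right child.
        At cedar: go right to hop.
          Visit hop.
          At hop: go left to plum.
            plum is a leaf — visit plum.
          At hop: no right child.
    At poppy: go right to lime.
      lime is a leaf — visit lime.
  At iris: no right child.
Full pre-order sequence: tulip, iris, poppy, lily, rose, yew, kale, cedar, reed, moss, hop, plum, lime.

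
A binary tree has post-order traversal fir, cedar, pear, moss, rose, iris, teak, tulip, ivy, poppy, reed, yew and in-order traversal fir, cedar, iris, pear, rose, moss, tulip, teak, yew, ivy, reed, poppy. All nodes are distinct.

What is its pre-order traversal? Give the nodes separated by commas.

The last element of post-order is the root; it splits in-order into left and right subtrees.
Root yew: left subtree has 8 nodes {fir, cedar, iris, pear, rose, moss, tulip, teak}, right has 3 {ivy, reed, poppy}.
  Root tulip: left subtree has 6 nodes {fir, cedar, iris, pear, rose, moss}, right has 1 {teak}.
    Root iris: left subtree has 2 nodes {fir, cedar}, right has 3 {pear, rose, moss}.
      Root cedar: left subtree has 1 node {fir}, right has 0 { }.
      Root rose: left subtree has 1 node {pear}, right has 1 {moss}.
  Root reed: left subtree has 1 node {ivy}, right has 1 {poppy}.

yew, tulip, iris, cedar, fir, rose, pear, moss, teak, reed, ivy, poppy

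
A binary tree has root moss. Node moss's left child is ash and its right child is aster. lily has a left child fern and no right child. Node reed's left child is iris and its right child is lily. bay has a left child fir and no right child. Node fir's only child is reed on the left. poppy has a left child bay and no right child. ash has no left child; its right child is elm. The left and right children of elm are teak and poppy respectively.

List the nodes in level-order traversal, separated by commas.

moss, ash, aster, elm, teak, poppy, bay, fir, reed, iris, lily, fern

Level-order visits nodes level by level from the root, left to right within each level.
Level 0: moss
Level 1: ash, aster
Level 2: elm
Level 3: teak, poppy
Level 4: bay
Level 5: fir
Level 6: reed
Level 7: iris, lily
Level 8: fern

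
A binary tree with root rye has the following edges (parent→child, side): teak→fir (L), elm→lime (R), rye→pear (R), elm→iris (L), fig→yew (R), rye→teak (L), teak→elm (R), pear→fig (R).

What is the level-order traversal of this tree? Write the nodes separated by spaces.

rye teak pear fir elm fig iris lime yew

Level-order visits nodes level by level from the root, left to right within each level.
Level 0: rye
Level 1: teak, pear
Level 2: fir, elm, fig
Level 3: iris, lime, yew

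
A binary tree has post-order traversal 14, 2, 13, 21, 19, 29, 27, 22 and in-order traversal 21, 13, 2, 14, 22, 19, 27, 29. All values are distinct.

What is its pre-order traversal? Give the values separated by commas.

The last element of post-order is the root; it splits in-order into left and right subtrees.
Root 22: left subtree has 4 nodes {21, 13, 2, 14}, right has 3 {19, 27, 29}.
  Root 21: left subtree has 0 nodes { }, right has 3 {13, 2, 14}.
    Root 13: left subtree has 0 nodes { }, right has 2 {2, 14}.
      Root 2: left subtree has 0 nodes { }, right has 1 {14}.
  Root 27: left subtree has 1 node {19}, right has 1 {29}.

22, 21, 13, 2, 14, 27, 19, 29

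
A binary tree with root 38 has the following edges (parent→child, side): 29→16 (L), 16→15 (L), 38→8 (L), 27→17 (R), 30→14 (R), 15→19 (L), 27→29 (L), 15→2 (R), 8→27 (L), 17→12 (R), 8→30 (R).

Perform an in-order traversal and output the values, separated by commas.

19, 15, 2, 16, 29, 27, 17, 12, 8, 30, 14, 38

In-order visits the left subtree, then the node, then the right subtree.
At 38: go left to 8.
  At 8: go left to 27.
    At 27: go left to 29.
      At 29: go left to 16.
        At 16: go left to 15.
          At 15: go left to 19.
            19 is a leaf — visit 19.
          Visit 15.
          At 15: go right to 2.
            2 is a leaf — visit 2.
        Visit 16.
        At 16: no right child.
      Visit 29.
      At 29: no right child.
    Visit 27.
    At 27: go right to 17.
      At 17: no left child.
      Visit 17.
      At 17: go right to 12.
        12 is a leaf — visit 12.
  Visit 8.
  At 8: go right to 30.
    At 30: no left child.
    Visit 30.
    At 30: go right to 14.
      14 is a leaf — visit 14.
Visit 38.
At 38: no right child.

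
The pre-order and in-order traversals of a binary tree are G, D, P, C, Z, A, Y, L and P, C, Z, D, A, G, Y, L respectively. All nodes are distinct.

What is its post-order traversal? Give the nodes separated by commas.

Z, C, P, A, D, L, Y, G

The first element of pre-order is the root; it splits in-order into left and right subtrees.
Root G: left subtree has 5 nodes {P, C, Z, D, A}, right has 2 {Y, L}.
  Root D: left subtree has 3 nodes {P, C, Z}, right has 1 {A}.
    Root P: left subtree has 0 nodes { }, right has 2 {C, Z}.
      Root C: left subtree has 0 nodes { }, right has 1 {Z}.
  Root Y: left subtree has 0 nodes { }, right has 1 {L}.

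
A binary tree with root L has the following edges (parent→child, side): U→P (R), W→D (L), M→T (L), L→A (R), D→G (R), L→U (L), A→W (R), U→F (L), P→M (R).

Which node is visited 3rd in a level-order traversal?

Level-order visits nodes level by level from the root, left to right within each level.
Level 0: L
Level 1: U, A
Level 2: F, P, W
Level 3: M, D
Level 4: T, G
Full level-order sequence: L, U, A, F, P, W, M, D, T, G.

A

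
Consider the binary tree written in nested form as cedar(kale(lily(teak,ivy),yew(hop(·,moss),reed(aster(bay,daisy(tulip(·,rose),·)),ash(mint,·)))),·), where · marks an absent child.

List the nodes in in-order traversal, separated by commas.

In-order visits the left subtree, then the node, then the right subtree.
At cedar: go left to kale.
  At kale: go left to lily.
    At lily: go left to teak.
      teak is a leaf — visit teak.
    Visit lily.
    At lily: go right to ivy.
      ivy is a leaf — visit ivy.
  Visit kale.
  At kale: go right to yew.
    At yew: go left to hop.
      At hop: no left child.
      Visit hop.
      At hop: go right to moss.
        moss is a leaf — visit moss.
    Visit yew.
    At yew: go right to reed.
      At reed: go left to aster.
        At aster: go left to bay.
          bay is a leaf — visit bay.
        Visit aster.
        At aster: go right to daisy.
          At daisy: go left to tulip.
            At tulip: no left child.
            Visit tulip.
            At tulip: go right to rose.
              rose is a leaf — visit rose.
          Visit daisy.
          At daisy: no right child.
      Visit reed.
      At reed: go right to ash.
        At ash: go left to mint.
          mint is a leaf — visit mint.
        Visit ash.
        At ash: no right child.
Visit cedar.
At cedar: no right child.

teak, lily, ivy, kale, hop, moss, yew, bay, aster, tulip, rose, daisy, reed, mint, ash, cedar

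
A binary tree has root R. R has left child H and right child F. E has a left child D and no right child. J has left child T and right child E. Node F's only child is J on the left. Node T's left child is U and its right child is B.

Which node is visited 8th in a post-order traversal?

F

Post-order visits the left subtree, then the right subtree, then the node.
At R: go left to H.
  H is a leaf — visit H.
At R: go right to F.
  At F: go left to J.
    At J: go left to T.
      At T: go left to U.
        U is a leaf — visit U.
      At T: go right to B.
        B is a leaf — visit B.
      Visit T.
    At J: go right to E.
      At E: go left to D.
        D is a leaf — visit D.
      At E: no right child.
      Visit E.
    Visit J.
  At F: no right child.
  Visit F.
Visit R.
Full post-order sequence: H, U, B, T, D, E, J, F, R.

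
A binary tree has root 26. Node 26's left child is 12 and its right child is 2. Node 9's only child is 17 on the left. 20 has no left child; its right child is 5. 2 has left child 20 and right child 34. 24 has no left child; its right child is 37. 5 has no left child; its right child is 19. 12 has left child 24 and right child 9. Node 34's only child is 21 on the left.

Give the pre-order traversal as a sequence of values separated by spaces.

Pre-order visits the node, then its left subtree, then its right subtree.
Visit 26.
At 26: go left to 12.
  Visit 12.
  At 12: go left to 24.
    Visit 24.
    At 24: no left child.
    At 24: go right to 37.
      37 is a leaf — visit 37.
  At 12: go right to 9.
    Visit 9.
    At 9: go left to 17.
      17 is a leaf — visit 17.
    At 9: no right child.
At 26: go right to 2.
  Visit 2.
  At 2: go left to 20.
    Visit 20.
    At 20: no left child.
    At 20: go right to 5.
      Visit 5.
      At 5: no left child.
      At 5: go right to 19.
        19 is a leaf — visit 19.
  At 2: go right to 34.
    Visit 34.
    At 34: go left to 21.
      21 is a leaf — visit 21.
    At 34: no right child.

26 12 24 37 9 17 2 20 5 19 34 21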